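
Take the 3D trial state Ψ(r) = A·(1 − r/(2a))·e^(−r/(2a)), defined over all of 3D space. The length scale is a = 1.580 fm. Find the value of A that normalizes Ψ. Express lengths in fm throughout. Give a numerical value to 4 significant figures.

A ≈ 0.1004 fm^(-3/2)

The normalization condition is ∫|Ψ|² 4πr² dr = 1 from 0 to ∞.
In 3D with spherical symmetry the volume element is 4πr² dr.
With Ψ = A·(1 − r/(2a))·e^(−r/(2a)), the integral evaluates to A²·[8·π·a^3].
With a = 1.580: A² = 0.010088 and A = 0.10044.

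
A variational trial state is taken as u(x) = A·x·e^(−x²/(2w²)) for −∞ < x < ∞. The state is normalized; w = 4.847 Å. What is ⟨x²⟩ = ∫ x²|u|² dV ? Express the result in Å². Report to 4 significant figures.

⟨x^2⟩ ≈ 35.24 Å^2

The expectation value is the |u|²-weighted average of x^2: ∫ x^2|u|² dx.
Evaluating both integrals, ⟨x²⟩ = 3·w^2/2.
With w = 4.847, ⟨x^2⟩ = 35.240.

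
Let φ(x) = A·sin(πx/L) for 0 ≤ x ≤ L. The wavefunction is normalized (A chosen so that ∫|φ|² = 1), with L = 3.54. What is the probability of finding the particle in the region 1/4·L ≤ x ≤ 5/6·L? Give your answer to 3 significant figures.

P ≈ 0.880

|φ|² is the probability density, so P = ∫_{1/4·L}^{5/6·L} |φ|² dx.
The normalization integral ∫|φ|²dx over the whole domain equals L/2·A², and A² cancels in the ratio.
Substituting u = x/L, A² and the length scale cancel in the ratio: P = ∫_{1/4}^{5/6} sin(π·u)^2 du / ∫_{0}^{1} sin(π·u)^2 du.
An antiderivative of sin(π·u)^2 is u/2 - sin(2·π·u)/(4·π); evaluating from 1/4 to 5/6 gives √(3)/(8·π) + 1/(4·π) + 7/24, while the full integral is 1/2.
Taking the ratio, P = (3·√(3) + 6 + 7·π)/(12·π).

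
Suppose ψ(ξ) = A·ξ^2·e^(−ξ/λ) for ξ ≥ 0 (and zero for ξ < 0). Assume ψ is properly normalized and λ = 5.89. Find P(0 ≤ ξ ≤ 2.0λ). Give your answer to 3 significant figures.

The probability is P = ∫ |ψ|² dξ over [0, 2.0λ].
Since A² = 1/(3·λ^5/4), this is the region integral divided by the full normalization integral.
Substituting u = ξ/λ, A² and the length scale cancel in the ratio: P = ∫_{0}^{2.0} u^4·e^(-2·u) du / ∫_{0}^{∞} u^4·e^(-2·u) du.
Using ∫ u^4·e^(-2·u) du = -(u^4/2 + u^3 + 3·u^2/2 + 3·u/2 + 3/4)·e^(-2·u), the numerator is 3/4 - 103·e^(-4)/4 and the denominator is 3/4.
This works out to P = 0.3712.

P ≈ 0.371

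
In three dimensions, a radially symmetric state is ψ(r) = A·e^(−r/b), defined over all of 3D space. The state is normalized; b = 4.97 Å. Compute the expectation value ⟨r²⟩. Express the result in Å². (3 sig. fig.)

The expectation value is the |ψ|²-weighted average of r^2: ∫ r^2|ψ|² 4πr² dr.
Since the A² factors cancel between numerator and denominator, ⟨r²⟩ = 3·b^2.
With b = 4.97, ⟨r^2⟩ = 74.10.

⟨r^2⟩ ≈ 74.1 Å^2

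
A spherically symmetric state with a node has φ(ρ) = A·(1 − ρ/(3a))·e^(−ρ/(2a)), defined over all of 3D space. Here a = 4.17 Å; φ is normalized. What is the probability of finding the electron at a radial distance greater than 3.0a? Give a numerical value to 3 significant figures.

P ≈ 0.647

Integrate the radial probability density 4πρ²|φ|² over ρ > 3.0a.
Normalization gives A² = 1/(8·π·a^3/3).
Let u = ρ/a; then A², 4π and the length scale all cancel, so P = ∫_{3.0}^{∞} u^2·(1 - u/3)^2·e^(-u) du ÷ ∫_{0}^{∞} u^2·(1 - u/3)^2·e^(-u) du.
Using ∫ u^2·(1 - u/3)^2·e^(-u) du = (-u^4 + 2·u^3 - 3·u^2 - 6·u - 6)·e^(-u)/9, the numerator is 26·e^(-3)/3 and the denominator is 2/3.
This evaluates to P = 0.6472.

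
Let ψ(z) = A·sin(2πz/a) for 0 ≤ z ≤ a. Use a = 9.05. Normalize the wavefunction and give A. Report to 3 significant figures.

Normalization requires ∫|ψ|² dz = 1, integrated from 0 to a.
Carrying out the integral gives A² · a/2.
So A² = (a/2)^(−1).
With a = 9.05: A² = 0.2210 and A = 0.4701.

A ≈ 0.470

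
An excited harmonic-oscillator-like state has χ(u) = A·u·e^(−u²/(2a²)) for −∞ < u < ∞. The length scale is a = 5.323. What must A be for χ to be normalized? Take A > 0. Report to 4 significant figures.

A ≈ 0.08650

Normalization requires ∫|χ|² du = 1, integrated from −∞ to ∞.
∫|χ|² du = A²·(√(π)·a^3/2).
Setting this equal to 1 gives A² = 1/(√(π)·a^3/2).
Plugging in a = 5.323 yields A = 0.086495.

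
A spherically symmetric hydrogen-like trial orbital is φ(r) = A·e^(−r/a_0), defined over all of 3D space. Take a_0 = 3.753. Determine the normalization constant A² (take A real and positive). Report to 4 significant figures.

Normalization requires ∫|φ|² 4πr² dr = 1, integrated from 0 to ∞.
The angular integral contributes 4π, leaving ∫₀^∞ r²|φ|² dr.
With φ = A·e^(−r/a_0), the integral evaluates to A²·[π·a_0^3].
So A² = (π·a_0^3)^(−1).
With a_0 = 3.753: A² = 0.0060216 and A = 0.077599.

A^2 ≈ 0.006022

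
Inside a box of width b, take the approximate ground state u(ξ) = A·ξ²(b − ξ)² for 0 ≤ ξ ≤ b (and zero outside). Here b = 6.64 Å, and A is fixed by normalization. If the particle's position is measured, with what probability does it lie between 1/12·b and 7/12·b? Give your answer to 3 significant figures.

|u|² is the probability density, so P = ∫_{1/12·b}^{7/12·b} |u|² dξ.
With A² fixed by ∫|u|² = 1, i.e. A² = (b^9/630)^(−1), substitute and integrate.
In terms of t = ξ/b (A² and the length scale cancel between numerator and denominator), P = [∫_{1/12}^{7/12} t^4·(1 - t)^4 dt] / [∫_{0}^{1} t^4·(1 - t)^4 dt].
With ∫ t^4·(1 - t)^4 dt = t^5·(70·t^4 - 315·t^3 + 540·t^2 - 420·t + 126)/630 + C, the region integral is ≈ 0.0011068 and the full one is 1/630.
The result is P = 0.6973.

P ≈ 0.697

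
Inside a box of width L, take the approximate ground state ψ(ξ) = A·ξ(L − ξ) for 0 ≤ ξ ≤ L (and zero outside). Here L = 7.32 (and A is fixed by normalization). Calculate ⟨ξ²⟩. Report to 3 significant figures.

The expectation value is the |ψ|²-weighted average of ξ^2: ∫ ξ^2|ψ|² dξ.
The ratio of the moment integral to the normalization integral gives ⟨ξ²⟩ = 2·L^2/7.
Putting L = 7.32 gives 15.31.

⟨ξ^2⟩ ≈ 15.3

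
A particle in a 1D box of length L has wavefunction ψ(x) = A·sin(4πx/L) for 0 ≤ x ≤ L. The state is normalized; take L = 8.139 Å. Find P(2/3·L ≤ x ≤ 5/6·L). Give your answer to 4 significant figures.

P = ∫_{2/3·L}^{5/6·L} |ψ(x)|² dx.
The normalization integral ∫|ψ|²dx over the whole domain equals L/2·A², and A² cancels in the ratio.
Substituting u = x/L, A² and the length scale cancel in the ratio: P = ∫_{2/3}^{5/6} sin(4·π·u)^2 du / ∫_{0}^{1} sin(4·π·u)^2 du.
With ∫ sin(4·π·u)^2 du = u/2 - sin(4·π·u)·cos(4·π·u)/(8·π) + C, the region integral is -√(3)/(16·π) + 1/12 and the full one is 1/2.
This works out to P = (-√(3)/8 + π/6)/π.

P ≈ 0.09775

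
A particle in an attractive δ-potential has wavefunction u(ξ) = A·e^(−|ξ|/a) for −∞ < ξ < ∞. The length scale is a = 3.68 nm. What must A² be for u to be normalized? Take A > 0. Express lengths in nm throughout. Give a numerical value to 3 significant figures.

We need A² ∫|f|² dξ = 1, taking the integral from −∞ to ∞.
The integral (without the A² prefactor) comes out to a.
Hence A² = 1/[a].
Substituting a = 3.68 gives A² = 0.2717, so A = 0.5213.

A^2 ≈ 0.272 nm^(-1)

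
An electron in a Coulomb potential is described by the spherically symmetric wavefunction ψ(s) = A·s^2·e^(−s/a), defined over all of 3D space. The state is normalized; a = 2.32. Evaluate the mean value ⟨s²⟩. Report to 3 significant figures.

⟨s^2⟩ ≈ 75.4

The expectation value is the |ψ|²-weighted average of s^2: ∫ s^2|ψ|² 4πs² ds.
Since the A² factors cancel between numerator and denominator, ⟨s²⟩ = 14·a^2.
With a = 2.32, ⟨s^2⟩ = 75.35.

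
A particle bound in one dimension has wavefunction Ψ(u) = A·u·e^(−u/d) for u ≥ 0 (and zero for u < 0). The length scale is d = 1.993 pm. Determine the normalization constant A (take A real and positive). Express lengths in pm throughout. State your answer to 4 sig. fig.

A ≈ 0.7108 pm^(-3/2)

We need A² ∫|f|² du = 1, taking the integral from 0 to ∞.
With ∫₀^∞ u^2 e^(−αu) du = 2!/α^3, the integral (without the A² prefactor) comes out to d^3/4.
So A² = (d^3/4)^(−1).
Substituting d = 1.993 gives A² = 0.50529, so A = 0.71084.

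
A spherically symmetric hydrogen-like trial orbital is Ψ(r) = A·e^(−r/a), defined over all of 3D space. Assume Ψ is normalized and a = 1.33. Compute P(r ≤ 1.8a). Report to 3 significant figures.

P = ∫ |Ψ|² 4πr² dr over r ≤ 1.8a.
A² is fixed by ∫₀^∞ 4πr²|Ψ|² dr = 1, i.e. A² = (π·a^3)^(−1).
In terms of u = r/a (A², 4π and the length scale all cancel between numerator and denominator), P = [∫_{0}^{1.8} u^2·e^(-2·u) du] / [∫_{0}^{∞} u^2·e^(-2·u) du].
Using ∫ u^2·e^(-2·u) du = -(2·u^2 + 2·u + 1)·e^(-2·u)/4, the numerator is 1/4 - 277·e^(-18/5)/100 and the denominator is 1/4.
Taking the ratio yields P = 0.6973.

P ≈ 0.697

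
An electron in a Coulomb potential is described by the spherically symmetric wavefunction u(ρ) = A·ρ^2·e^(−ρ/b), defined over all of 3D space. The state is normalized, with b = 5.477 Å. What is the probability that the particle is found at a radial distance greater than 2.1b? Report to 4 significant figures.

P ≈ 0.8675

P = ∫ |u|² 4πρ² dρ over ρ > 2.1b.
Normalization gives A² = 1/(45·π·b^7/2).
Substituting t = ρ/b, A², 4π and the length scale all cancel in the ratio: P = ∫_{2.1}^{∞} t^6·e^(-2·t) dt / ∫_{0}^{∞} t^6·e^(-2·t) dt.
With ∫ t^6·e^(-2·t) dt = -(4·t^6 + 12·t^5 + 30·t^4 + 60·t^3 + 90·t^2 + 90·t + 45)·e^(-2·t)/8 + C, the region integral is ≈ 4.87948 and the full one is 45/8.
This evaluates to P = 0.86746.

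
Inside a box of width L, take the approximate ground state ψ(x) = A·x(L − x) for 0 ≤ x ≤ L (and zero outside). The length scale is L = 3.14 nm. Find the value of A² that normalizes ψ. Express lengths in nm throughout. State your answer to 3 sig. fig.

A^2 ≈ 0.0983 nm^(-5)

Normalization requires ∫|ψ|² dx = 1, integrated from 0 to L.
Expanding the polynomial and integrating term by term, the integral (without the A² prefactor) comes out to L^5/30.
Hence A² = 1/[L^5/30].
Plugging in L = 3.14 yields A = 0.3135.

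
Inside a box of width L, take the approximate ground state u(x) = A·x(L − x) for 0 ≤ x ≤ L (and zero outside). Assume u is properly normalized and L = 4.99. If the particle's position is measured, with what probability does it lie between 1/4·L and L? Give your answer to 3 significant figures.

P = ∫_{1/4·L}^{L} |u(x)|² dx.
The normalization integral ∫|u|²dx over the whole domain equals L^5/30·A², and A² cancels in the ratio.
Substituting t = x/L, A² and the length scale cancel in the ratio: P = ∫_{1/4}^{1} t^2·(1 - t)^2 dt / ∫_{0}^{1} t^2·(1 - t)^2 dt.
An antiderivative of t^2·(1 - t)^2 is t^3·(6·t^2 - 15·t + 10)/30; evaluating from 1/4 to 1 gives 153/5120, while the full integral is 1/30.
This works out to P = 459/512.

P ≈ 0.896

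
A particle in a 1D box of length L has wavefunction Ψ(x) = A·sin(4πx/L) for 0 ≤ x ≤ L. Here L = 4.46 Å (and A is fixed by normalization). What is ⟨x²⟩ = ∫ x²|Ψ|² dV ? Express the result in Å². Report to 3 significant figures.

⟨x²⟩ = ∫ x^2 |Ψ|² dx over the full domain.
With ∫₀^L sin²(nπx/L) dx = L/2, evaluating both integrals, ⟨x²⟩ = -L^2/(32·π^2) + L^2/3.
Putting L = 4.46 gives 6.568.

⟨x^2⟩ ≈ 6.57 Å^2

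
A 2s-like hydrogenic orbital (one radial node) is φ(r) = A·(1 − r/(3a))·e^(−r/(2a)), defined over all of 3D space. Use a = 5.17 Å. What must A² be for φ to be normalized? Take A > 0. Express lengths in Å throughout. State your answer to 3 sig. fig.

A^2 ≈ 0.000864 Å^(-3)

The normalization condition is ∫|φ|² 4πr² dr = 1 from 0 to ∞.
In 3D with spherical symmetry the volume element is 4πr² dr.
With ∫₀^∞ r^4 e^(−αr) dr = 4!/α^5, the integral (without the A² prefactor) comes out to 8·π·a^3/3.
With a = 5.17: A² = 0.0008638 and A = 0.02939.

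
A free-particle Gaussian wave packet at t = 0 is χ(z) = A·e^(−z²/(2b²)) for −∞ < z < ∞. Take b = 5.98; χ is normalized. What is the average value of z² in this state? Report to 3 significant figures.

⟨z^2⟩ ≈ 17.9

By definition ⟨z²⟩ = ∫ z^2 |χ(z)|² dz.
With ∫_{−∞}^{∞} z^(2m) e^(−αz²) dz = (2m−1)!!·√π / (2^m α^(m+1/2)), since the A² factors cancel between numerator and denominator, ⟨z²⟩ = b^2/2.
With b = 5.98, ⟨z^2⟩ = 17.88.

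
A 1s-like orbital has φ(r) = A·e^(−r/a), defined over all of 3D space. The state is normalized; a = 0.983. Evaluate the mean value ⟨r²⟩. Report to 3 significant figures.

⟨r^2⟩ ≈ 2.90

By definition ⟨r²⟩ = ∫ r^2 |φ(r)|² 4πr² dr.
Evaluating both integrals, ⟨r²⟩ = 3·a^2.
Putting a = 0.983 gives 2.899.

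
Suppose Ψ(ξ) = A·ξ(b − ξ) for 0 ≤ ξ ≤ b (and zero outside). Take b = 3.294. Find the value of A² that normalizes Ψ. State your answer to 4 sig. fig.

A^2 ≈ 0.07736

Require ∫ |Ψ|² dξ = 1 over the whole domain.
∫|Ψ|² dξ = A²·(b^5/30).
Setting this equal to 1 gives A² = 1/(b^5/30).
Substituting b = 3.294 gives A² = 0.077358, so A = 0.27813.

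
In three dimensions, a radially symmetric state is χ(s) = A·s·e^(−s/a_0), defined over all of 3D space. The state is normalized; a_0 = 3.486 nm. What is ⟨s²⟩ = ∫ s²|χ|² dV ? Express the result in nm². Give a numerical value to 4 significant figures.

⟨s^2⟩ ≈ 91.14 nm^2

⟨s²⟩ = ∫ s^2 |χ|² 4πs² ds over the full domain.
With ∫₀^∞ s^6 e^(−αs) ds = 6!/α^7, since the A² factors cancel between numerator and denominator, ⟨s²⟩ = 15·a_0^2/2.
With a_0 = 3.486, ⟨s^2⟩ = 91.141.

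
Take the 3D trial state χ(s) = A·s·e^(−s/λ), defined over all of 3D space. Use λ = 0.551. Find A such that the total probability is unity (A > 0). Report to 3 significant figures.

The normalization condition is ∫|χ|² 4πs² ds = 1 from 0 to ∞.
The angular integral contributes 4π, leaving ∫₀^∞ s²|χ|² ds.
Recall ∫₀^∞ s^m e^(−s/β) ds = m!·β^(m+1), carrying out the integral gives A² · 3·π·λ^5.
So A² = (3·π·λ^5)^(−1).
With λ = 0.551: A² = 2.089 and A = 1.445.

A ≈ 1.45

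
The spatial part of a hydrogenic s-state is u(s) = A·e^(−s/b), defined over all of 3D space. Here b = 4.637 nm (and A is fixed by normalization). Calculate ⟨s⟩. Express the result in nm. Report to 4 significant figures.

The expectation value is the |u|²-weighted average of s: ∫ s|u|² 4πs² ds.
With ∫₀^∞ s^3 e^(−αs) ds = 3!/α^4, the ratio of the moment integral to the normalization integral gives ⟨s⟩ = 3·b/2.
With b = 4.637, ⟨s⟩ = 6.9555.

⟨s⟩ ≈ 6.956 nm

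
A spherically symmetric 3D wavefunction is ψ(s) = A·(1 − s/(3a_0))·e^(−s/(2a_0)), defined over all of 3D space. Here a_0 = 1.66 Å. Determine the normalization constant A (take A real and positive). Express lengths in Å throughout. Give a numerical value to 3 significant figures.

We need A² ∫|f|² 4πs² ds = 1, taking the integral from 0 to ∞.
(Spherical symmetry: dV = 4πs² ds.)
Using ∫₀^∞ sⁿ e^(−αs) ds = n!/αⁿ⁺¹, carrying out the integral gives A² · 8·π·a_0^3/3.
Setting this equal to 1 gives A² = 1/(8·π·a_0^3/3).
With a_0 = 1.66: A² = 0.02609 and A = 0.1615.

A ≈ 0.162 Å^(-3/2)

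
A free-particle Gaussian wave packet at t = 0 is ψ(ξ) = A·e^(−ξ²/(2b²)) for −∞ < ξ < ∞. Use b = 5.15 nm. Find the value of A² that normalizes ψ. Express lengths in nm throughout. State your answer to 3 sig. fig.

A^2 ≈ 0.110 nm^(-1)

We need A² ∫|f|² dξ = 1, taking the integral from −∞ to ∞.
With ∫_{−∞}^{∞} ξ^(2m) e^(−αξ²) dξ = (2m−1)!!·√π / (2^m α^(m+1/2)), ∫|ψ|² dξ = A²·(√(π)·b).
Hence A² = 1/[√(π)·b].
With b = 5.15: A² = 0.1096 and A = 0.3310.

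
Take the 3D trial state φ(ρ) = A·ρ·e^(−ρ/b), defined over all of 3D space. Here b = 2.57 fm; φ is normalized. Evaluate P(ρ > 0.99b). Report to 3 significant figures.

P ≈ 0.949

P = ∫ |φ|² 4πρ² dρ over ρ > 0.99b.
Normalization gives A² = 1/(3·π·b^5).
Let u = ρ/b; then A², 4π and the length scale all cancel, so P = ∫_{0.99}^{∞} u^4·e^(-2·u) du ÷ ∫_{0}^{∞} u^4·e^(-2·u) du.
With ∫ u^4·e^(-2·u) du = -(u^4/2 + u^3 + 3·u^2/2 + 3·u/2 + 3/4)·e^(-2·u) + C, the region integral is ≈ 0.71185 and the full one is 3/4.
This evaluates to P = 0.9491.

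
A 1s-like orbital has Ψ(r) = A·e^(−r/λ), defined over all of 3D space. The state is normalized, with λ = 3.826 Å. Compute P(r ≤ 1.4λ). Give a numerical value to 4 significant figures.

With dV = 4πr²dr, the probability is ∫|Ψ|² dV over r ≤ 1.4λ.
The full normalization integral is A²·[π·λ^3] = 1, fixing A².
In terms of u = r/λ (A², 4π and the length scale all cancel between numerator and denominator), P = [∫_{0}^{1.4} u^2·e^(-2·u) du] / [∫_{0}^{∞} u^2·e^(-2·u) du].
Using ∫ u^2·e^(-2·u) du = -(2·u^2 + 2·u + 1)·e^(-2·u)/4, the numerator is 1/4 - 193·e^(-14/5)/100 and the denominator is 1/4.
This evaluates to P = 0.53055.

P ≈ 0.5305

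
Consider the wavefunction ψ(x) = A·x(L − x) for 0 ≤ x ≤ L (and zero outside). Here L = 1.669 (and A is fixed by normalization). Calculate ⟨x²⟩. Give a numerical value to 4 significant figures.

⟨x^2⟩ ≈ 0.7959

⟨x²⟩ = ∫ x^2 |ψ|² dx over the full domain.
Expanding the polynomial and integrating term by term, since the A² factors cancel between numerator and denominator, ⟨x²⟩ = 2·L^2/7.
With L = 1.669, ⟨x^2⟩ = 0.79587.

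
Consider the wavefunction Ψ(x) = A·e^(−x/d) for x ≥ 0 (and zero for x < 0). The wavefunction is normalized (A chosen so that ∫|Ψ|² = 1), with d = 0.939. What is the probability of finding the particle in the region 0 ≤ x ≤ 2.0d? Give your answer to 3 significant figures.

The probability is P = ∫ |Ψ|² dx over [0, 2.0d].
With A² fixed by ∫|Ψ|² = 1, i.e. A² = (d/2)^(−1), substitute and integrate.
In terms of u = x/d (A² and the length scale cancel between numerator and denominator), P = [∫_{0}^{2.0} e^(-2·u) du] / [∫_{0}^{∞} e^(-2·u) du].
Using ∫ e^(-2·u) du = -e^(-2·u)/2, the numerator is 1/2 - e^(-4)/2 and the denominator is 1/2.
Taking the ratio, P = 0.9817.

P ≈ 0.982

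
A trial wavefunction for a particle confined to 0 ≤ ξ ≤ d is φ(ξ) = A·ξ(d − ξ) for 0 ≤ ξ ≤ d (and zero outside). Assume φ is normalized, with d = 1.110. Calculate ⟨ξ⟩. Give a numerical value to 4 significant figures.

⟨ξ⟩ = ∫ ξ |φ|² dξ over the full domain.
Expanding the polynomial and integrating term by term, since the A² factors cancel between numerator and denominator, ⟨ξ⟩ = d/2.
Putting d = 1.110 gives 0.55500.

⟨ξ⟩ ≈ 0.5550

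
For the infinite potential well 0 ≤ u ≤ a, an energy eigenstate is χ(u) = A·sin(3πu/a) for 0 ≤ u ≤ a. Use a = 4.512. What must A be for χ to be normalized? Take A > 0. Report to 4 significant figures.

A ≈ 0.6658

The normalization condition is ∫|χ|² du = 1 from 0 to a.
Using sin²θ = (1 − cos 2θ)/2, the integral (without the A² prefactor) comes out to a/2.
Setting this equal to 1 gives A² = 1/(a/2).
With a = 4.512: A² = 0.44326 and A = 0.66578.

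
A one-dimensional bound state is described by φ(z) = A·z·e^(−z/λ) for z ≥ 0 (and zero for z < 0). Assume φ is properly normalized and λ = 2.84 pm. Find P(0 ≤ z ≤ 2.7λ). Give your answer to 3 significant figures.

P ≈ 0.905

|φ|² is the probability density, so P = ∫_{0}^{2.7λ} |φ|² dz.
With A² fixed by ∫|φ|² = 1, i.e. A² = (λ^3/4)^(−1), substitute and integrate.
Substituting u = z/λ, A² and the length scale cancel in the ratio: P = ∫_{0}^{2.7} u^2·e^(-2·u) du / ∫_{0}^{∞} u^2·e^(-2·u) du.
Using ∫ u^2·e^(-2·u) du = -(2·u^2 + 2·u + 1)·e^(-2·u)/4, the numerator is 1/4 - 1049·e^(-27/5)/200 and the denominator is 1/4.
The result is P = 0.9052.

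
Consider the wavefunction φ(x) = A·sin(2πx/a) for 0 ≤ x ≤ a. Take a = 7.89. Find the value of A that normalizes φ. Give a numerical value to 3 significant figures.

We need A² ∫|f|² dx = 1, taking the integral from 0 to a.
Using sin²θ = (1 − cos 2θ)/2, ∫|φ|² dx = A²·(a/2).
Plugging in a = 7.89 yields A = 0.5035.

A ≈ 0.503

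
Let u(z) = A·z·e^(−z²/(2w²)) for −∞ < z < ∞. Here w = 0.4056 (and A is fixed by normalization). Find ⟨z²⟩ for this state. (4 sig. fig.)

⟨z^2⟩ ≈ 0.2468

The expectation value is the |u|²-weighted average of z^2: ∫ z^2|u|² dz.
Using the Gaussian integral ∫_{−∞}^{∞} e^(−αz²) dz = √(π/α), evaluating both integrals, ⟨z²⟩ = 3·w^2/2.
Putting w = 0.4056 gives 0.24677.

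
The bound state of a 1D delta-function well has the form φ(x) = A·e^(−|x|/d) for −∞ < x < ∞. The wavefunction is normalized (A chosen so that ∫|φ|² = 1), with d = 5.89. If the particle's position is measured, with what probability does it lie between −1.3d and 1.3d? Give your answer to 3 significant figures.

P ≈ 0.926

|φ|² is the probability density, so P = ∫_{−1.3d}^{1.3d} |φ|² dx.
The normalization integral ∫|φ|²dx over the whole domain equals d·A², and A² cancels in the ratio.
By symmetry take twice the x ≥ 0 contribution in numerator and denominator; the 2's cancel. In terms of u = x/d (A² and the length scale cancel between numerator and denominator), P = [∫_{0}^{1.3} e^(-2·u) du] / [∫_{0}^{∞} e^(-2·u) du].
With ∫ e^(-2·u) du = -e^(-2·u)/2 + C, the region integral is 1/2 - e^(-13/5)/2 and the full one is 1/2.
This works out to P = 0.9257.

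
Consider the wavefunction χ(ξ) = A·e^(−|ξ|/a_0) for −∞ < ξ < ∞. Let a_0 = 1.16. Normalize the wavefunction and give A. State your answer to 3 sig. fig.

A ≈ 0.928

Require ∫ |χ|² dξ = 1 over the whole domain.
Using ∫₀^∞ ξⁿ e^(−αξ) dξ = n!/αⁿ⁺¹, with χ = A·e^(−|ξ|/a_0), the integral evaluates to A²·[a_0].
Substituting a_0 = 1.16 gives A² = 0.8621, so A = 0.9285.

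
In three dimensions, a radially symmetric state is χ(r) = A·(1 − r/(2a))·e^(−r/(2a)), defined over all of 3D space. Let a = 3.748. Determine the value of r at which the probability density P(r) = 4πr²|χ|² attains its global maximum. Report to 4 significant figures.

Set d/dr [P(r) = 4πr²|χ|²] = 0 and solve for r > 0.
This gives r = a·(√(5) + 3).
With a = 3.748, the most probable radial distance is 19.625.

r ≈ 19.62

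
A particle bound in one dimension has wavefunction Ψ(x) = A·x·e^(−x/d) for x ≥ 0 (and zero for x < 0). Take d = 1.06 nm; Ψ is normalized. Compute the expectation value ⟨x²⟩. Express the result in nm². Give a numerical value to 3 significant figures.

By definition ⟨x²⟩ = ∫ x^2 |Ψ(x)|² dx.
Using ∫₀^∞ xⁿ e^(−αx) dx = n!/αⁿ⁺¹, evaluating both integrals, ⟨x²⟩ = 3·d^2.
Putting d = 1.06 gives 3.371.

⟨x^2⟩ ≈ 3.37 nm^2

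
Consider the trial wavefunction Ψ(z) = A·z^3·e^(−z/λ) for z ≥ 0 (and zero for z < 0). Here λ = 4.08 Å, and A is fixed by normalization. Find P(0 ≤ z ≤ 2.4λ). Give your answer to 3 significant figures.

P ≈ 0.209

|Ψ|² is the probability density, so P = ∫_{0}^{2.4λ} |Ψ|² dz.
Since A² = 1/(45·λ^7/8), this is the region integral divided by the full normalization integral.
In terms of u = z/λ (A² and the length scale cancel between numerator and denominator), P = [∫_{0}^{2.4} u^6·e^(-2·u) du] / [∫_{0}^{∞} u^6·e^(-2·u) du].
With ∫ u^6·e^(-2·u) du = -(4·u^6 + 12·u^5 + 30·u^4 + 60·u^3 + 90·u^2 + 90·u + 45)·e^(-2·u)/8 + C, the region integral is ≈ 1.1767 and the full one is 45/8.
This works out to P = 0.2092.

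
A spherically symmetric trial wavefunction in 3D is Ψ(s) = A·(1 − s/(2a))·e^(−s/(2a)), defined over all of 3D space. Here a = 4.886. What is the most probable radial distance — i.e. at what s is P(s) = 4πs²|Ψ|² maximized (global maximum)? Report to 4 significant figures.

s ≈ 25.58

Differentiate P(s) = 4πs²|Ψ|² with respect to s and set to zero.
This gives s = a·(√(5) + 3).
With a = 4.886, the most probable radial distance is 25.583.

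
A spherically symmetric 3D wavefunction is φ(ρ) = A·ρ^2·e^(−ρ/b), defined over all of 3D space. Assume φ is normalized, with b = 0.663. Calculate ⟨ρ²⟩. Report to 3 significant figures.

The expectation value is the |φ|²-weighted average of ρ^2: ∫ ρ^2|φ|² 4πρ² dρ.
Using ∫₀^∞ ρⁿ e^(−αρ) dρ = n!/αⁿ⁺¹, the ratio of the moment integral to the normalization integral gives ⟨ρ²⟩ = 14·b^2.
With b = 0.663, ⟨ρ^2⟩ = 6.154.

⟨ρ^2⟩ ≈ 6.15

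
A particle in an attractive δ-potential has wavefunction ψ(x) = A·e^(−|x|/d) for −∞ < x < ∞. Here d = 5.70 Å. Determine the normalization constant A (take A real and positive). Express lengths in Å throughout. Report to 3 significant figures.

A ≈ 0.419 Å^(-1/2)

Normalization requires ∫|ψ|² dx = 1, integrated from −∞ to ∞.
With ψ = A·e^(−|x|/d), the integral evaluates to A²·[d].
Hence A² = 1/[d].
With d = 5.70: A² = 0.1754 and A = 0.4189.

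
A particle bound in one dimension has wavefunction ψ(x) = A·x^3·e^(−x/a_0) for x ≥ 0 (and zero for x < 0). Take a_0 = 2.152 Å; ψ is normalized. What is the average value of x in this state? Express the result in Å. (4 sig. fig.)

⟨x⟩ = ∫ x |ψ|² dx over the full domain.
With ∫₀^∞ x^7 e^(−αx) dx = 7!/α^8, the ratio of the moment integral to the normalization integral gives ⟨x⟩ = 7·a_0/2.
With a_0 = 2.152, ⟨x⟩ = 7.5320.

⟨x⟩ ≈ 7.532 Å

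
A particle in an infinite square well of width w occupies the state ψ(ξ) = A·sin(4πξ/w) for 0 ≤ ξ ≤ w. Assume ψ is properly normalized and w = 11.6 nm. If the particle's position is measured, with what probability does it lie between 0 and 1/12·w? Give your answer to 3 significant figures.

P ≈ 0.0489

P = ∫_{0}^{1/12·w} |ψ(ξ)|² dξ.
With A² fixed by ∫|ψ|² = 1, i.e. A² = (w/2)^(−1), substitute and integrate.
Substituting u = ξ/w, A² and the length scale cancel in the ratio: P = ∫_{0}^{1/12} sin(4·π·u)^2 du / ∫_{0}^{1} sin(4·π·u)^2 du.
Using ∫ sin(4·π·u)^2 du = u/2 - sin(4·π·u)·cos(4·π·u)/(8·π), the numerator is -√(3)/(32·π) + 1/24 and the denominator is 1/2.
Evaluating gives P = (-√(3)/16 + π/12)/π.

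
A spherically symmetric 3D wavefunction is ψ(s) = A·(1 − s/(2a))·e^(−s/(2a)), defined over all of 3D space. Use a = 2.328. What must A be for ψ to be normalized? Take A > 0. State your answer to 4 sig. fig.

We need A² ∫|f|² 4πs² ds = 1, taking the integral from 0 to ∞.
The angular integral contributes 4π, leaving ∫₀^∞ s²|ψ|² ds.
With ψ = A·(1 − s/(2a))·e^(−s/(2a)), the integral evaluates to A²·[8·π·a^3].
Setting this equal to 1 gives A² = 1/(8·π·a^3).
Substituting a = 2.328 gives A² = 0.0031536, so A = 0.056157.

A ≈ 0.05616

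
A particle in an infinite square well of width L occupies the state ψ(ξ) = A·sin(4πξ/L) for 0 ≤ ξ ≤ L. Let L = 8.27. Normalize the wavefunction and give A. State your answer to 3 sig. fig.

A ≈ 0.492

We need A² ∫|f|² dξ = 1, taking the integral from 0 to L.
Using sin²θ = (1 − cos 2θ)/2, ∫|ψ|² dξ = A²·(L/2).
Plugging in L = 8.27 yields A = 0.4918.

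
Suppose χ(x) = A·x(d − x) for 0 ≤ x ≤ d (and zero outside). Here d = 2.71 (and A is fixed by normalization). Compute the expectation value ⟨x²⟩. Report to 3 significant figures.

⟨x^2⟩ ≈ 2.10

⟨x²⟩ = ∫ x^2 |χ|² dx over the full domain.
Expanding the polynomial and integrating term by term, since the A² factors cancel between numerator and denominator, ⟨x²⟩ = 2·d^2/7.
Putting d = 2.71 gives 2.098.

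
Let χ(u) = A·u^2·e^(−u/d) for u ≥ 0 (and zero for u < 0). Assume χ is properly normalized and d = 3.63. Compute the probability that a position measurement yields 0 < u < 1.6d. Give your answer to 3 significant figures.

P ≈ 0.219

P = ∫_{0}^{1.6d} |χ(u)|² du.
The normalization integral ∫|χ|²du over the whole domain equals 3·d^5/4·A², and A² cancels in the ratio.
In terms of t = u/d (A² and the length scale cancel between numerator and denominator), P = [∫_{0}^{1.6} t^4·e^(-2·t) dt] / [∫_{0}^{∞} t^4·e^(-2·t) dt].
Using ∫ t^4·e^(-2·t) dt = -(t^4/2 + t^3 + 3·t^2/2 + 3·t/2 + 3/4)·e^(-2·t), the numerator is ≈ 0.16454 and the denominator is 3/4.
Taking the ratio, P = 0.2194.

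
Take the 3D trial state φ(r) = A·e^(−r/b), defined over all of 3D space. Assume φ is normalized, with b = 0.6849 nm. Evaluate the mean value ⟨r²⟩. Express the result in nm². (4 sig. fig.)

By definition ⟨r²⟩ = ∫ r^2 |φ(r)|² 4πr² dr.
With ∫₀^∞ r^4 e^(−αr) dr = 4!/α^5, the ratio of the moment integral to the normalization integral gives ⟨r²⟩ = 3·b^2.
With b = 0.6849, ⟨r^2⟩ = 1.4073.

⟨r^2⟩ ≈ 1.407 nm^2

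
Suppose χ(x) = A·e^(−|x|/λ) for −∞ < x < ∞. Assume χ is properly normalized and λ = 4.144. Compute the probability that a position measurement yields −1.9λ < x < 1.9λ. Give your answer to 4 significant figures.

The probability is P = ∫ |χ|² dx over [−1.9λ, 1.9λ].
Since A² = 1/(λ), this is the region integral divided by the full normalization integral.
Both integrals are even about x = 0, so only the x ≥ 0 halves are needed (the factors of 2 cancel). Substituting u = x/λ, A² and the length scale cancel in the ratio: P = ∫_{0}^{1.9} e^(-2·u) du / ∫_{0}^{∞} e^(-2·u) du.
An antiderivative of e^(-2·u) is -e^(-2·u)/2; evaluating from 0 to 1.9 gives 1/2 - e^(-19/5)/2, while the full integral is 1/2.
Taking the ratio, P = 0.97763.

P ≈ 0.9776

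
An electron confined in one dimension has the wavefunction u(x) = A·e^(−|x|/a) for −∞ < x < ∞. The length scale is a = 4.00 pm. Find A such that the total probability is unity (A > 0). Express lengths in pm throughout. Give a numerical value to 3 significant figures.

A ≈ 0.500 pm^(-1/2)

The normalization condition is ∫|u|² dx = 1 from −∞ to ∞.
With u = A·e^(−|x|/a), the integral evaluates to A²·[a].
Plugging in a = 4.00 yields A = 0.5000.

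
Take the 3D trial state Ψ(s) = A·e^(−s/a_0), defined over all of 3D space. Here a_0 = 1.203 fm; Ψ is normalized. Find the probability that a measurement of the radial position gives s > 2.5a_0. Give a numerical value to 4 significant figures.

P = ∫ |Ψ|² 4πs² ds over s > 2.5a_0.
The full normalization integral is A²·[π·a_0^3] = 1, fixing A².
Substituting u = s/a_0, A², 4π and the length scale all cancel in the ratio: P = ∫_{2.5}^{∞} u^2·e^(-2·u) du / ∫_{0}^{∞} u^2·e^(-2·u) du.
Using ∫ u^2·e^(-2·u) du = -(2·u^2 + 2·u + 1)·e^(-2·u)/4, the numerator is 37·e^(-5)/8 and the denominator is 1/4.
This evaluates to P = 0.12465.

P ≈ 0.1247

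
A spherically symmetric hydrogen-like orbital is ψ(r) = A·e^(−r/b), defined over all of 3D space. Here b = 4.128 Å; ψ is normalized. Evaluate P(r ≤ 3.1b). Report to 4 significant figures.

With dV = 4πr²dr, the probability is ∫|ψ|² dV over r ≤ 3.1b.
Normalization gives A² = 1/(π·b^3).
Let u = r/b; then A², 4π and the length scale all cancel, so P = ∫_{0}^{3.1} u^2·e^(-2·u) du ÷ ∫_{0}^{∞} u^2·e^(-2·u) du.
With ∫ u^2·e^(-2·u) du = -(2·u^2 + 2·u + 1)·e^(-2·u)/4 + C, the region integral is 1/4 - 1321·e^(-31/5)/200 and the full one is 1/4.
The region integral divided by the full integral gives P = 0.94638.

P ≈ 0.9464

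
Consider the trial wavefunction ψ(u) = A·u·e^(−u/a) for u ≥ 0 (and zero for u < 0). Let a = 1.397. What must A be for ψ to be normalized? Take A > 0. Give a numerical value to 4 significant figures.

A ≈ 1.211

We need A² ∫|f|² du = 1, taking the integral from 0 to ∞.
Carrying out the integral gives A² · a^3/4.
Hence A² = 1/[a^3/4].
Substituting a = 1.397 gives A² = 1.4671, so A = 1.2113.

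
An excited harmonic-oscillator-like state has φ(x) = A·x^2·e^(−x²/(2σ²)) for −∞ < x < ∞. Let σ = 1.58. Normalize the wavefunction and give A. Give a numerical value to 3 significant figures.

Require ∫ |φ|² dx = 1 over the whole domain.
∫|φ|² dx = A²·(3·√(π)·σ^5/4).
Hence A² = 1/[3·√(π)·σ^5/4].
Plugging in σ = 1.58 yields A = 0.2764.

A ≈ 0.276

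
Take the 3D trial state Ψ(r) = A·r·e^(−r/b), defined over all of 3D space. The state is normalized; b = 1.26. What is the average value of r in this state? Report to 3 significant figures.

⟨r⟩ ≈ 3.15

The expectation value is the |Ψ|²-weighted average of r: ∫ r|Ψ|² 4πr² dr.
The ratio of the moment integral to the normalization integral gives ⟨r⟩ = 5·b/2.
Putting b = 1.26 gives 3.150.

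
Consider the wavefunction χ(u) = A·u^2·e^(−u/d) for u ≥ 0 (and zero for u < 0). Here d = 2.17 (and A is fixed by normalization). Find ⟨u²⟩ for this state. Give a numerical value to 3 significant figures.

⟨u^2⟩ ≈ 35.3

⟨u²⟩ = ∫ u^2 |χ|² du over the full domain.
With ∫₀^∞ u^6 e^(−αu) du = 6!/α^7, evaluating both integrals, ⟨u²⟩ = 15·d^2/2.
Putting d = 2.17 gives 35.32.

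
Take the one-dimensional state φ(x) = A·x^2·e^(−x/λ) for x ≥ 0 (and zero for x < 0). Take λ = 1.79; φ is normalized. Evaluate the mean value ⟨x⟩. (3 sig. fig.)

⟨x⟩ = ∫ x |φ|² dx over the full domain.
The ratio of the moment integral to the normalization integral gives ⟨x⟩ = 5·λ/2.
With λ = 1.79, ⟨x⟩ = 4.475.

⟨x⟩ ≈ 4.48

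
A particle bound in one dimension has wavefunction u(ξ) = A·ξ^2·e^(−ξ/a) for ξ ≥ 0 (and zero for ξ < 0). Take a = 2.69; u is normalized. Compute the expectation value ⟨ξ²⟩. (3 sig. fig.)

⟨ξ^2⟩ ≈ 54.3

By definition ⟨ξ²⟩ = ∫ ξ^2 |u(ξ)|² dξ.
Recall ∫₀^∞ ξ^m e^(−ξ/β) dξ = m!·β^(m+1), since the A² factors cancel between numerator and denominator, ⟨ξ²⟩ = 15·a^2/2.
With a = 2.69, ⟨ξ^2⟩ = 54.27.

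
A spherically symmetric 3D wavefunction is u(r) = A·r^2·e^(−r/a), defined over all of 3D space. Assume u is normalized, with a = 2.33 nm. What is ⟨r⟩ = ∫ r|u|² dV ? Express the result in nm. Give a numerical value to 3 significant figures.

⟨r⟩ ≈ 8.16 nm

⟨r⟩ = ∫ r |u|² 4πr² dr over the full domain.
Evaluating both integrals, ⟨r⟩ = 7·a/2.
With a = 2.33, ⟨r⟩ = 8.155.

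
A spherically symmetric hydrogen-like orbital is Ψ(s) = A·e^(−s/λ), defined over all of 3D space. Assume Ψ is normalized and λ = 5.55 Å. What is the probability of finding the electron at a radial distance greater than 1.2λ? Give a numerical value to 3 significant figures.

Integrate the radial probability density 4πs²|Ψ|² over s > 1.2λ.
A² is fixed by ∫₀^∞ 4πs²|Ψ|² ds = 1, i.e. A² = (π·λ^3)^(−1).
Substituting u = s/λ, A², 4π and the length scale all cancel in the ratio: P = ∫_{1.2}^{∞} u^2·e^(-2·u) du / ∫_{0}^{∞} u^2·e^(-2·u) du.
An antiderivative of u^2·e^(-2·u) is -(2·u^2 + 2·u + 1)·e^(-2·u)/4; evaluating from 1.2 to ∞ gives 157·e^(-12/5)/100, while the full integral is 1/4.
This evaluates to P = 0.5697.

P ≈ 0.570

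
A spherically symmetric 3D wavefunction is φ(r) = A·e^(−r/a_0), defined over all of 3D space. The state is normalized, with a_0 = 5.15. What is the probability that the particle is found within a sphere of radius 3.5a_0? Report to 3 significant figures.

Integrate the radial probability density 4πr²|φ|² over r ≤ 3.5a_0.
Normalization gives A² = 1/(π·a_0^3).
Substituting u = r/a_0, A², 4π and the length scale all cancel in the ratio: P = ∫_{0}^{3.5} u^2·e^(-2·u) du / ∫_{0}^{∞} u^2·e^(-2·u) du.
Using ∫ u^2·e^(-2·u) du = -(2·u^2 + 2·u + 1)·e^(-2·u)/4, the numerator is 1/4 - 65·e^(-7)/8 and the denominator is 1/4.
This evaluates to P = 0.9704.

P ≈ 0.970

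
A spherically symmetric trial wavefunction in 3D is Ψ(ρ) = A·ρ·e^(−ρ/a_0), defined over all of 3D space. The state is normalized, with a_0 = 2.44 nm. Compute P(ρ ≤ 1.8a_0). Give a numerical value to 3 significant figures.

P = ∫ |Ψ|² 4πρ² dρ over ρ ≤ 1.8a_0.
A² is fixed by ∫₀^∞ 4πρ²|Ψ|² dρ = 1, i.e. A² = (3·π·a_0^5)^(−1).
In terms of u = ρ/a_0 (A², 4π and the length scale all cancel between numerator and denominator), P = [∫_{0}^{1.8} u^4·e^(-2·u) du] / [∫_{0}^{∞} u^4·e^(-2·u) du].
Using ∫ u^4·e^(-2·u) du = -(u^4/2 + u^3 + 3·u^2/2 + 3·u/2 + 3/4)·e^(-2·u), the numerator is ≈ 0.22017 and the denominator is 3/4.
The region integral divided by the full integral gives P = 0.2936.

P ≈ 0.294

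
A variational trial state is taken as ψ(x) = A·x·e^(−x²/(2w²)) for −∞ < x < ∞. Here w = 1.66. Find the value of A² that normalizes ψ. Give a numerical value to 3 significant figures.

Require ∫ |ψ|² dx = 1 over the whole domain.
With ∫_{−∞}^{∞} x^(2m) e^(−αx²) dx = (2m−1)!!·√π / (2^m α^(m+1/2)), with ψ = A·x·e^(−x²/(2w²)), the integral evaluates to A²·[√(π)·w^3/2].
So A² = (√(π)·w^3/2)^(−1).
Substituting w = 1.66 gives A² = 0.2467, so A = 0.4967.

A^2 ≈ 0.247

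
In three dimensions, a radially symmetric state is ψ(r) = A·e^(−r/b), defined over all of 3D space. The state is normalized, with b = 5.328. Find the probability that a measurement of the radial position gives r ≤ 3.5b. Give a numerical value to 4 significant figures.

P ≈ 0.9704

Integrate the radial probability density 4πr²|ψ|² over r ≤ 3.5b.
Normalization gives A² = 1/(π·b^3).
Substituting u = r/b, A², 4π and the length scale all cancel in the ratio: P = ∫_{0}^{3.5} u^2·e^(-2·u) du / ∫_{0}^{∞} u^2·e^(-2·u) du.
Using ∫ u^2·e^(-2·u) du = -(2·u^2 + 2·u + 1)·e^(-2·u)/4, the numerator is 1/4 - 65·e^(-7)/8 and the denominator is 1/4.
This evaluates to P = 0.97036.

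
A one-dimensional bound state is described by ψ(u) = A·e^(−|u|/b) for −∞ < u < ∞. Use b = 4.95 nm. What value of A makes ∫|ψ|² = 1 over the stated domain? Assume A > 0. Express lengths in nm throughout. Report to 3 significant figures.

The normalization condition is ∫|ψ|² du = 1 from −∞ to ∞.
∫|ψ|² du = A²·(b).
Setting this equal to 1 gives A² = 1/(b).
With b = 4.95: A² = 0.2020 and A = 0.4495.

A ≈ 0.449 nm^(-1/2)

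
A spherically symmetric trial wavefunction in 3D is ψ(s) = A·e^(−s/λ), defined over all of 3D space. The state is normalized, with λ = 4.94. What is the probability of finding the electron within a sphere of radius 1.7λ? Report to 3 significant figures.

P ≈ 0.660

With dV = 4πs²ds, the probability is ∫|ψ|² dV over s ≤ 1.7λ.
The full normalization integral is A²·[π·λ^3] = 1, fixing A².
Substituting u = s/λ, A², 4π and the length scale all cancel in the ratio: P = ∫_{0}^{1.7} u^2·e^(-2·u) du / ∫_{0}^{∞} u^2·e^(-2·u) du.
With ∫ u^2·e^(-2·u) du = -(2·u^2 + 2·u + 1)·e^(-2·u)/4 + C, the region integral is 1/4 - 509·e^(-17/5)/200 and the full one is 1/4.
The region integral divided by the full integral gives P = 0.6603.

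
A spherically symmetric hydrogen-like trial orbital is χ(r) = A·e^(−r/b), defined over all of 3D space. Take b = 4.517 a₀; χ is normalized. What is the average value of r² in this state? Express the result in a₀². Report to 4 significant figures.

⟨r²⟩ = ∫ r^2 |χ|² 4πr² dr over the full domain.
Evaluating both integrals, ⟨r²⟩ = 3·b^2.
Putting b = 4.517 gives 61.210.

⟨r^2⟩ ≈ 61.21 a₀^2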